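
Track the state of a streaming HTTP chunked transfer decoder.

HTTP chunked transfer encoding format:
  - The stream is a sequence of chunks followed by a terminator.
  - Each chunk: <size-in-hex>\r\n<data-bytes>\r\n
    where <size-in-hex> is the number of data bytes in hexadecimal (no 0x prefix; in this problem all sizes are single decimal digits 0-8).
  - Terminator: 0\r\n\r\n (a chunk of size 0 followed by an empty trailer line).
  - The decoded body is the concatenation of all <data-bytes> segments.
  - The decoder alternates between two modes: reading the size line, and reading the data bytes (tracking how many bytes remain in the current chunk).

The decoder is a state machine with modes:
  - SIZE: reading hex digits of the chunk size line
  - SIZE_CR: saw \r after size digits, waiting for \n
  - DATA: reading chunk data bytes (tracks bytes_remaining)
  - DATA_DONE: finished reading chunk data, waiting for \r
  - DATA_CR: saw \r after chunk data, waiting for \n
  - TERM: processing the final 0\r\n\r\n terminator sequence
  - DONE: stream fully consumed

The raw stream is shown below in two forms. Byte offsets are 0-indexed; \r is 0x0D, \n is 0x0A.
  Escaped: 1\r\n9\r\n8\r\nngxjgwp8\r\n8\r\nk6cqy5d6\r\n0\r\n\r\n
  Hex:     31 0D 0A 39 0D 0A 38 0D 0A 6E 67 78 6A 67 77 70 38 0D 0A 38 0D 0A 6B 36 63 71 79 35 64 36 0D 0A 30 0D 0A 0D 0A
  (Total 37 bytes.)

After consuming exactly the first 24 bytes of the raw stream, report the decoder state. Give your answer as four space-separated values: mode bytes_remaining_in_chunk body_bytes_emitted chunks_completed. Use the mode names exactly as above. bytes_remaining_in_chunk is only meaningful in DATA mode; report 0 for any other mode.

Answer: DATA 6 11 2

Derivation:
Byte 0 = '1': mode=SIZE remaining=0 emitted=0 chunks_done=0
Byte 1 = 0x0D: mode=SIZE_CR remaining=0 emitted=0 chunks_done=0
Byte 2 = 0x0A: mode=DATA remaining=1 emitted=0 chunks_done=0
Byte 3 = '9': mode=DATA_DONE remaining=0 emitted=1 chunks_done=0
Byte 4 = 0x0D: mode=DATA_CR remaining=0 emitted=1 chunks_done=0
Byte 5 = 0x0A: mode=SIZE remaining=0 emitted=1 chunks_done=1
Byte 6 = '8': mode=SIZE remaining=0 emitted=1 chunks_done=1
Byte 7 = 0x0D: mode=SIZE_CR remaining=0 emitted=1 chunks_done=1
Byte 8 = 0x0A: mode=DATA remaining=8 emitted=1 chunks_done=1
Byte 9 = 'n': mode=DATA remaining=7 emitted=2 chunks_done=1
Byte 10 = 'g': mode=DATA remaining=6 emitted=3 chunks_done=1
Byte 11 = 'x': mode=DATA remaining=5 emitted=4 chunks_done=1
Byte 12 = 'j': mode=DATA remaining=4 emitted=5 chunks_done=1
Byte 13 = 'g': mode=DATA remaining=3 emitted=6 chunks_done=1
Byte 14 = 'w': mode=DATA remaining=2 emitted=7 chunks_done=1
Byte 15 = 'p': mode=DATA remaining=1 emitted=8 chunks_done=1
Byte 16 = '8': mode=DATA_DONE remaining=0 emitted=9 chunks_done=1
Byte 17 = 0x0D: mode=DATA_CR remaining=0 emitted=9 chunks_done=1
Byte 18 = 0x0A: mode=SIZE remaining=0 emitted=9 chunks_done=2
Byte 19 = '8': mode=SIZE remaining=0 emitted=9 chunks_done=2
Byte 20 = 0x0D: mode=SIZE_CR remaining=0 emitted=9 chunks_done=2
Byte 21 = 0x0A: mode=DATA remaining=8 emitted=9 chunks_done=2
Byte 22 = 'k': mode=DATA remaining=7 emitted=10 chunks_done=2
Byte 23 = '6': mode=DATA remaining=6 emitted=11 chunks_done=2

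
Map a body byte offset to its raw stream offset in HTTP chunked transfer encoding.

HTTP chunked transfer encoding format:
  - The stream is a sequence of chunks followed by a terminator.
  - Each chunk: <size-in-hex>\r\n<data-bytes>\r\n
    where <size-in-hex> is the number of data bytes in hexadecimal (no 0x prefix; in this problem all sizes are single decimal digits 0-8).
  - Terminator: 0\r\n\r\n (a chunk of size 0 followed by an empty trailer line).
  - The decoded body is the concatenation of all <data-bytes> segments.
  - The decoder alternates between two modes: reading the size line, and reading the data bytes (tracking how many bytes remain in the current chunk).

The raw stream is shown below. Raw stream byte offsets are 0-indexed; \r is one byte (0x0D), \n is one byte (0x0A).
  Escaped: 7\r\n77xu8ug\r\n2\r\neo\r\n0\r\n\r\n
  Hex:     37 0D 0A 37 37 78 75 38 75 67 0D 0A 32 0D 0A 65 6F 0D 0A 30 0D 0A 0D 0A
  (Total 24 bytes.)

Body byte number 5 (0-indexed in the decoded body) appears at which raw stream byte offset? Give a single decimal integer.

Chunk 1: stream[0..1]='7' size=0x7=7, data at stream[3..10]='77xu8ug' -> body[0..7], body so far='77xu8ug'
Chunk 2: stream[12..13]='2' size=0x2=2, data at stream[15..17]='eo' -> body[7..9], body so far='77xu8ugeo'
Chunk 3: stream[19..20]='0' size=0 (terminator). Final body='77xu8ugeo' (9 bytes)
Body byte 5 at stream offset 8

Answer: 8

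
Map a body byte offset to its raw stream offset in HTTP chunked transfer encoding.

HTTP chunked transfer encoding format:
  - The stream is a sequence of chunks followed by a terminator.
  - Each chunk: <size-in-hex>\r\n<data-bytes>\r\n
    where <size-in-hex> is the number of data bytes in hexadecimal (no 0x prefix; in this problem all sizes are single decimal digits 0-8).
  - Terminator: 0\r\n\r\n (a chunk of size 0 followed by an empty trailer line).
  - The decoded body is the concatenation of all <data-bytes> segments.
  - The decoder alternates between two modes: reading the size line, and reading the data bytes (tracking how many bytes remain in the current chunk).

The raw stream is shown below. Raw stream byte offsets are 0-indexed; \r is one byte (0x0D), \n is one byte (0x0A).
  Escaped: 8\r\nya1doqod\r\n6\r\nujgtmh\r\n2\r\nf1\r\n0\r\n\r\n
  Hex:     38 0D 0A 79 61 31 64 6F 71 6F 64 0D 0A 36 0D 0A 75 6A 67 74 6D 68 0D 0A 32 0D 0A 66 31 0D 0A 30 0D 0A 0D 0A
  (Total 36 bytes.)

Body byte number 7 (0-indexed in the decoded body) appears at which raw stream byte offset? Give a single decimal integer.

Answer: 10

Derivation:
Chunk 1: stream[0..1]='8' size=0x8=8, data at stream[3..11]='ya1doqod' -> body[0..8], body so far='ya1doqod'
Chunk 2: stream[13..14]='6' size=0x6=6, data at stream[16..22]='ujgtmh' -> body[8..14], body so far='ya1doqodujgtmh'
Chunk 3: stream[24..25]='2' size=0x2=2, data at stream[27..29]='f1' -> body[14..16], body so far='ya1doqodujgtmhf1'
Chunk 4: stream[31..32]='0' size=0 (terminator). Final body='ya1doqodujgtmhf1' (16 bytes)
Body byte 7 at stream offset 10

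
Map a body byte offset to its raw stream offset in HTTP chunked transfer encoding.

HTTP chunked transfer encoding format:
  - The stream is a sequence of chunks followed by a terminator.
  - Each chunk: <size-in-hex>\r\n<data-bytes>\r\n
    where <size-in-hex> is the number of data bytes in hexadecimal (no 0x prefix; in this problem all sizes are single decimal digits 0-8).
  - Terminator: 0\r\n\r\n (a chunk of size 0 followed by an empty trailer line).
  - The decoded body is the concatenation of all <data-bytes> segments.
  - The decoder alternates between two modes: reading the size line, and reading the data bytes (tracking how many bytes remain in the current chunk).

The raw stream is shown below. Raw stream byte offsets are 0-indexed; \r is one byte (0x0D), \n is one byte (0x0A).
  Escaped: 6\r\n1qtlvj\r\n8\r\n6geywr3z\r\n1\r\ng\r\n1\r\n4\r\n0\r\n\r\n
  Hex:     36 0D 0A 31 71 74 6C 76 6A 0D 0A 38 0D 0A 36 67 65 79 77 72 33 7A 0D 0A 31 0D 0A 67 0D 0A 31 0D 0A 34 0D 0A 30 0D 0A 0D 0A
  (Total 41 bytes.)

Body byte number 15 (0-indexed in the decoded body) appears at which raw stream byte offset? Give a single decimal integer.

Chunk 1: stream[0..1]='6' size=0x6=6, data at stream[3..9]='1qtlvj' -> body[0..6], body so far='1qtlvj'
Chunk 2: stream[11..12]='8' size=0x8=8, data at stream[14..22]='6geywr3z' -> body[6..14], body so far='1qtlvj6geywr3z'
Chunk 3: stream[24..25]='1' size=0x1=1, data at stream[27..28]='g' -> body[14..15], body so far='1qtlvj6geywr3zg'
Chunk 4: stream[30..31]='1' size=0x1=1, data at stream[33..34]='4' -> body[15..16], body so far='1qtlvj6geywr3zg4'
Chunk 5: stream[36..37]='0' size=0 (terminator). Final body='1qtlvj6geywr3zg4' (16 bytes)
Body byte 15 at stream offset 33

Answer: 33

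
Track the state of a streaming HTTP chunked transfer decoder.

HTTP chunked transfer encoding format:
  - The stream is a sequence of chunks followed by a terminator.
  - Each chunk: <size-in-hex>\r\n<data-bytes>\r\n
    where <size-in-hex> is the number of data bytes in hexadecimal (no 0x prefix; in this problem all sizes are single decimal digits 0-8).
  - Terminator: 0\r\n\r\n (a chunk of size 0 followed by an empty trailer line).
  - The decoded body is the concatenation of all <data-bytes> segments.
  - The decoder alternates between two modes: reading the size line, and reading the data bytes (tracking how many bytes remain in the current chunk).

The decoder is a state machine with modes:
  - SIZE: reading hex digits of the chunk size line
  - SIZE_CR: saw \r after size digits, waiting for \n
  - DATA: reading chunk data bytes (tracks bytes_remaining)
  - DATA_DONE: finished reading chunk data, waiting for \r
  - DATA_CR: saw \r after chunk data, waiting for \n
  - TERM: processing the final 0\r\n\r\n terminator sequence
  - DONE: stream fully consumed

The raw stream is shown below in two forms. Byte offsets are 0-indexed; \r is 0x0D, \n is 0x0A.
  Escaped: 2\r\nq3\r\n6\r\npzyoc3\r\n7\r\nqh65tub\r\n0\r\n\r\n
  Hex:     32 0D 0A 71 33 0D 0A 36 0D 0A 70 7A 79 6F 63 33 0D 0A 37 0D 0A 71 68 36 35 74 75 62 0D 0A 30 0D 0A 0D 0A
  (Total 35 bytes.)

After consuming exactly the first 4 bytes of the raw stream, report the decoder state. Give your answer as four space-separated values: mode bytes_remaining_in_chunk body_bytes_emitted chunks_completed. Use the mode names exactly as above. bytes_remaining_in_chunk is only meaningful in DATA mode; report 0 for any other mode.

Answer: DATA 1 1 0

Derivation:
Byte 0 = '2': mode=SIZE remaining=0 emitted=0 chunks_done=0
Byte 1 = 0x0D: mode=SIZE_CR remaining=0 emitted=0 chunks_done=0
Byte 2 = 0x0A: mode=DATA remaining=2 emitted=0 chunks_done=0
Byte 3 = 'q': mode=DATA remaining=1 emitted=1 chunks_done=0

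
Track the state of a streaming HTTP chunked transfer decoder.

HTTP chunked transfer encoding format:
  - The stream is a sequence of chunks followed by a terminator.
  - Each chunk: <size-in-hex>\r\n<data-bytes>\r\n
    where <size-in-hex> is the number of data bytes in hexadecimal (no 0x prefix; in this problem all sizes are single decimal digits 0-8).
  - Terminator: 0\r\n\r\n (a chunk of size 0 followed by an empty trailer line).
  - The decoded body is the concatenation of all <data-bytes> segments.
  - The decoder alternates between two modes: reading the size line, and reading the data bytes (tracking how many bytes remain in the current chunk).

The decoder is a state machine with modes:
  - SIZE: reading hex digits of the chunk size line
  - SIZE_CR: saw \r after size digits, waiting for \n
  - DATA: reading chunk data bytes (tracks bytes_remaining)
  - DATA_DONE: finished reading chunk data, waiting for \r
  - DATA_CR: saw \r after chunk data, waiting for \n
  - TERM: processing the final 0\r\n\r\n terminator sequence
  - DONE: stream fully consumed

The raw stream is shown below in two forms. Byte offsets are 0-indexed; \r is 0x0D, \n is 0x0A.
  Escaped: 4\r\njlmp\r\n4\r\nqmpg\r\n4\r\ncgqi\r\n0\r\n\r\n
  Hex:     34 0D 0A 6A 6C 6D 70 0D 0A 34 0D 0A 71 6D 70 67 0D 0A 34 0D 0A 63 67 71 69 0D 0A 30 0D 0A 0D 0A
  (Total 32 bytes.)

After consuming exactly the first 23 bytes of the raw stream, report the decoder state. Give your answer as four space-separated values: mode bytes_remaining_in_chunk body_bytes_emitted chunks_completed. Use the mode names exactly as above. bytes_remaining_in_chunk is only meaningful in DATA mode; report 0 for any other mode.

Byte 0 = '4': mode=SIZE remaining=0 emitted=0 chunks_done=0
Byte 1 = 0x0D: mode=SIZE_CR remaining=0 emitted=0 chunks_done=0
Byte 2 = 0x0A: mode=DATA remaining=4 emitted=0 chunks_done=0
Byte 3 = 'j': mode=DATA remaining=3 emitted=1 chunks_done=0
Byte 4 = 'l': mode=DATA remaining=2 emitted=2 chunks_done=0
Byte 5 = 'm': mode=DATA remaining=1 emitted=3 chunks_done=0
Byte 6 = 'p': mode=DATA_DONE remaining=0 emitted=4 chunks_done=0
Byte 7 = 0x0D: mode=DATA_CR remaining=0 emitted=4 chunks_done=0
Byte 8 = 0x0A: mode=SIZE remaining=0 emitted=4 chunks_done=1
Byte 9 = '4': mode=SIZE remaining=0 emitted=4 chunks_done=1
Byte 10 = 0x0D: mode=SIZE_CR remaining=0 emitted=4 chunks_done=1
Byte 11 = 0x0A: mode=DATA remaining=4 emitted=4 chunks_done=1
Byte 12 = 'q': mode=DATA remaining=3 emitted=5 chunks_done=1
Byte 13 = 'm': mode=DATA remaining=2 emitted=6 chunks_done=1
Byte 14 = 'p': mode=DATA remaining=1 emitted=7 chunks_done=1
Byte 15 = 'g': mode=DATA_DONE remaining=0 emitted=8 chunks_done=1
Byte 16 = 0x0D: mode=DATA_CR remaining=0 emitted=8 chunks_done=1
Byte 17 = 0x0A: mode=SIZE remaining=0 emitted=8 chunks_done=2
Byte 18 = '4': mode=SIZE remaining=0 emitted=8 chunks_done=2
Byte 19 = 0x0D: mode=SIZE_CR remaining=0 emitted=8 chunks_done=2
Byte 20 = 0x0A: mode=DATA remaining=4 emitted=8 chunks_done=2
Byte 21 = 'c': mode=DATA remaining=3 emitted=9 chunks_done=2
Byte 22 = 'g': mode=DATA remaining=2 emitted=10 chunks_done=2

Answer: DATA 2 10 2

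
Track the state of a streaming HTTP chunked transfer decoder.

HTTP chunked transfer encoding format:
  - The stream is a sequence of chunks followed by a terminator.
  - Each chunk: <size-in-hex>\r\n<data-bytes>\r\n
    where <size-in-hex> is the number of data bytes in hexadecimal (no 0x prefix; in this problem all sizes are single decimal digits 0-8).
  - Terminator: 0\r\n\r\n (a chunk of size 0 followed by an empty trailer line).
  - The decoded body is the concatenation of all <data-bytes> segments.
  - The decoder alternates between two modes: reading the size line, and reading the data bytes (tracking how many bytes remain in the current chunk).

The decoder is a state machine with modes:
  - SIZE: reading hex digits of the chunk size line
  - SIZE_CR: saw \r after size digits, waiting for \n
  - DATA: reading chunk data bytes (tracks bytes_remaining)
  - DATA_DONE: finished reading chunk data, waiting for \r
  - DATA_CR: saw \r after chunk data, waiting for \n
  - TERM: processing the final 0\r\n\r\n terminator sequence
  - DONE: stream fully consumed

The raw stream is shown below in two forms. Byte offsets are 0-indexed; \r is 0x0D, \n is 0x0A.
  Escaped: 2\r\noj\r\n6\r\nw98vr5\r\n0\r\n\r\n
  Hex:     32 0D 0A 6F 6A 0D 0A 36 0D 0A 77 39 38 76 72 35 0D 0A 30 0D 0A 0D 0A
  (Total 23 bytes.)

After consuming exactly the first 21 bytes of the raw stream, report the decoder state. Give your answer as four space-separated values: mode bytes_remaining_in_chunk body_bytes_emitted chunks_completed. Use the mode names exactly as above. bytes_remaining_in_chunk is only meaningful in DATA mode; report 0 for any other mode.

Answer: TERM 0 8 2

Derivation:
Byte 0 = '2': mode=SIZE remaining=0 emitted=0 chunks_done=0
Byte 1 = 0x0D: mode=SIZE_CR remaining=0 emitted=0 chunks_done=0
Byte 2 = 0x0A: mode=DATA remaining=2 emitted=0 chunks_done=0
Byte 3 = 'o': mode=DATA remaining=1 emitted=1 chunks_done=0
Byte 4 = 'j': mode=DATA_DONE remaining=0 emitted=2 chunks_done=0
Byte 5 = 0x0D: mode=DATA_CR remaining=0 emitted=2 chunks_done=0
Byte 6 = 0x0A: mode=SIZE remaining=0 emitted=2 chunks_done=1
Byte 7 = '6': mode=SIZE remaining=0 emitted=2 chunks_done=1
Byte 8 = 0x0D: mode=SIZE_CR remaining=0 emitted=2 chunks_done=1
Byte 9 = 0x0A: mode=DATA remaining=6 emitted=2 chunks_done=1
Byte 10 = 'w': mode=DATA remaining=5 emitted=3 chunks_done=1
Byte 11 = '9': mode=DATA remaining=4 emitted=4 chunks_done=1
Byte 12 = '8': mode=DATA remaining=3 emitted=5 chunks_done=1
Byte 13 = 'v': mode=DATA remaining=2 emitted=6 chunks_done=1
Byte 14 = 'r': mode=DATA remaining=1 emitted=7 chunks_done=1
Byte 15 = '5': mode=DATA_DONE remaining=0 emitted=8 chunks_done=1
Byte 16 = 0x0D: mode=DATA_CR remaining=0 emitted=8 chunks_done=1
Byte 17 = 0x0A: mode=SIZE remaining=0 emitted=8 chunks_done=2
Byte 18 = '0': mode=SIZE remaining=0 emitted=8 chunks_done=2
Byte 19 = 0x0D: mode=SIZE_CR remaining=0 emitted=8 chunks_done=2
Byte 20 = 0x0A: mode=TERM remaining=0 emitted=8 chunks_done=2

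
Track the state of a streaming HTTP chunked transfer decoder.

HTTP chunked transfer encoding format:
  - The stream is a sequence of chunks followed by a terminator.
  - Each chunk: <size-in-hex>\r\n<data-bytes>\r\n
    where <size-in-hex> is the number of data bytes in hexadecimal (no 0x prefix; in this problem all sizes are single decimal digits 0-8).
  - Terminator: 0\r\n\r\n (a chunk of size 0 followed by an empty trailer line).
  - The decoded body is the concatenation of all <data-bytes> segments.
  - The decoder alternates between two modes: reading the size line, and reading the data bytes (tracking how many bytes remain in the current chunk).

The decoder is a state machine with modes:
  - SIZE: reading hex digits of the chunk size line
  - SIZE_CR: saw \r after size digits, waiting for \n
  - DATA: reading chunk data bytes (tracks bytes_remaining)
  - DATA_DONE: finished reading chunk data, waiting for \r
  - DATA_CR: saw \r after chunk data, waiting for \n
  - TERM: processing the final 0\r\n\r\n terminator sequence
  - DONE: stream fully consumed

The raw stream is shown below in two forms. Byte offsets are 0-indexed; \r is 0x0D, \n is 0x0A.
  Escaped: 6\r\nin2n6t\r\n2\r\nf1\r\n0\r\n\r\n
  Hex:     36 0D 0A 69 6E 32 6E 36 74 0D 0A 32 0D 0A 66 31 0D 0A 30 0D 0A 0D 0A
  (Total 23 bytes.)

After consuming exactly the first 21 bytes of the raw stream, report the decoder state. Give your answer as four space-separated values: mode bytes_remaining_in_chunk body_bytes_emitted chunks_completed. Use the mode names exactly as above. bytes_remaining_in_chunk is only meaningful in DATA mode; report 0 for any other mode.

Byte 0 = '6': mode=SIZE remaining=0 emitted=0 chunks_done=0
Byte 1 = 0x0D: mode=SIZE_CR remaining=0 emitted=0 chunks_done=0
Byte 2 = 0x0A: mode=DATA remaining=6 emitted=0 chunks_done=0
Byte 3 = 'i': mode=DATA remaining=5 emitted=1 chunks_done=0
Byte 4 = 'n': mode=DATA remaining=4 emitted=2 chunks_done=0
Byte 5 = '2': mode=DATA remaining=3 emitted=3 chunks_done=0
Byte 6 = 'n': mode=DATA remaining=2 emitted=4 chunks_done=0
Byte 7 = '6': mode=DATA remaining=1 emitted=5 chunks_done=0
Byte 8 = 't': mode=DATA_DONE remaining=0 emitted=6 chunks_done=0
Byte 9 = 0x0D: mode=DATA_CR remaining=0 emitted=6 chunks_done=0
Byte 10 = 0x0A: mode=SIZE remaining=0 emitted=6 chunks_done=1
Byte 11 = '2': mode=SIZE remaining=0 emitted=6 chunks_done=1
Byte 12 = 0x0D: mode=SIZE_CR remaining=0 emitted=6 chunks_done=1
Byte 13 = 0x0A: mode=DATA remaining=2 emitted=6 chunks_done=1
Byte 14 = 'f': mode=DATA remaining=1 emitted=7 chunks_done=1
Byte 15 = '1': mode=DATA_DONE remaining=0 emitted=8 chunks_done=1
Byte 16 = 0x0D: mode=DATA_CR remaining=0 emitted=8 chunks_done=1
Byte 17 = 0x0A: mode=SIZE remaining=0 emitted=8 chunks_done=2
Byte 18 = '0': mode=SIZE remaining=0 emitted=8 chunks_done=2
Byte 19 = 0x0D: mode=SIZE_CR remaining=0 emitted=8 chunks_done=2
Byte 20 = 0x0A: mode=TERM remaining=0 emitted=8 chunks_done=2

Answer: TERM 0 8 2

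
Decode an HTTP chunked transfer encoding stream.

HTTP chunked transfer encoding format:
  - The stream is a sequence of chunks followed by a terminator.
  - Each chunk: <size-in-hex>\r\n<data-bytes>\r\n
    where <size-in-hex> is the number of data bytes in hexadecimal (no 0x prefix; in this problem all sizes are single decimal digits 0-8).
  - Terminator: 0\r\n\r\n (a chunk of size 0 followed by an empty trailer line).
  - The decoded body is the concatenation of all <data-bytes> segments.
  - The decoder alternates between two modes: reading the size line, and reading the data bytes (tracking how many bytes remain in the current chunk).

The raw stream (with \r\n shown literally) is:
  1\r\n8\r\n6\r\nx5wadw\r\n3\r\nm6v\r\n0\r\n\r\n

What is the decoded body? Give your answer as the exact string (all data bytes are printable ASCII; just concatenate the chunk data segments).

Answer: 8x5wadwm6v

Derivation:
Chunk 1: stream[0..1]='1' size=0x1=1, data at stream[3..4]='8' -> body[0..1], body so far='8'
Chunk 2: stream[6..7]='6' size=0x6=6, data at stream[9..15]='x5wadw' -> body[1..7], body so far='8x5wadw'
Chunk 3: stream[17..18]='3' size=0x3=3, data at stream[20..23]='m6v' -> body[7..10], body so far='8x5wadwm6v'
Chunk 4: stream[25..26]='0' size=0 (terminator). Final body='8x5wadwm6v' (10 bytes)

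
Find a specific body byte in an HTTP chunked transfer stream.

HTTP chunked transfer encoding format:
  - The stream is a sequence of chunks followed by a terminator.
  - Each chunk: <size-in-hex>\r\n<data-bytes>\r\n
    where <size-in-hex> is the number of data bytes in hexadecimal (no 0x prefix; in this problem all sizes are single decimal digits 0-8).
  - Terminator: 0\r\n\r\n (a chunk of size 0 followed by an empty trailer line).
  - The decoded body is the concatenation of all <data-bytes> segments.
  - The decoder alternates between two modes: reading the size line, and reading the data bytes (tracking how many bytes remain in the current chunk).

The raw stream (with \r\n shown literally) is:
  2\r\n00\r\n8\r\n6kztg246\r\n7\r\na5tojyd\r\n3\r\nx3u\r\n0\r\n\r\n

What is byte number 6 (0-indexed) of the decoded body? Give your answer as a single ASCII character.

Answer: g

Derivation:
Chunk 1: stream[0..1]='2' size=0x2=2, data at stream[3..5]='00' -> body[0..2], body so far='00'
Chunk 2: stream[7..8]='8' size=0x8=8, data at stream[10..18]='6kztg246' -> body[2..10], body so far='006kztg246'
Chunk 3: stream[20..21]='7' size=0x7=7, data at stream[23..30]='a5tojyd' -> body[10..17], body so far='006kztg246a5tojyd'
Chunk 4: stream[32..33]='3' size=0x3=3, data at stream[35..38]='x3u' -> body[17..20], body so far='006kztg246a5tojydx3u'
Chunk 5: stream[40..41]='0' size=0 (terminator). Final body='006kztg246a5tojydx3u' (20 bytes)
Body byte 6 = 'g'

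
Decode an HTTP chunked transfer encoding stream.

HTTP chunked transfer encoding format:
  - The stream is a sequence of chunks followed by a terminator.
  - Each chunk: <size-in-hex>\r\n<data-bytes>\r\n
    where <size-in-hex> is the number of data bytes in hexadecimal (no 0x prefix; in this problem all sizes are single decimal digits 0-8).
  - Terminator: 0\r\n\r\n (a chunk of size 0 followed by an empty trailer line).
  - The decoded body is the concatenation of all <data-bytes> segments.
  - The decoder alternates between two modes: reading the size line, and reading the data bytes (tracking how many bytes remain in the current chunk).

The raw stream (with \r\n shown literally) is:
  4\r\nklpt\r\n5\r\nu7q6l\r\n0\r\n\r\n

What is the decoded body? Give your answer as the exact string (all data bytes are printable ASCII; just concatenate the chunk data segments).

Answer: klptu7q6l

Derivation:
Chunk 1: stream[0..1]='4' size=0x4=4, data at stream[3..7]='klpt' -> body[0..4], body so far='klpt'
Chunk 2: stream[9..10]='5' size=0x5=5, data at stream[12..17]='u7q6l' -> body[4..9], body so far='klptu7q6l'
Chunk 3: stream[19..20]='0' size=0 (terminator). Final body='klptu7q6l' (9 bytes)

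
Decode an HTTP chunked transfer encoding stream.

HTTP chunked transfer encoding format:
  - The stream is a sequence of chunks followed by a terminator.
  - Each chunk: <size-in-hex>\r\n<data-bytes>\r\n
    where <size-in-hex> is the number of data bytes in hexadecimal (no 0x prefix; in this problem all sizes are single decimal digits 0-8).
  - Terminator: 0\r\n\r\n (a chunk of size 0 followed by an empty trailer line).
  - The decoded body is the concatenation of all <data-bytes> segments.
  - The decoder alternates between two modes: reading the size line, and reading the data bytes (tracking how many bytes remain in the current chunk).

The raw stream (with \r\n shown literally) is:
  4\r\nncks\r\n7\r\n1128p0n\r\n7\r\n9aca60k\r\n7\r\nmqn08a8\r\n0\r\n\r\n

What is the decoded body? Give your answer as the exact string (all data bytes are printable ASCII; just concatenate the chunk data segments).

Chunk 1: stream[0..1]='4' size=0x4=4, data at stream[3..7]='ncks' -> body[0..4], body so far='ncks'
Chunk 2: stream[9..10]='7' size=0x7=7, data at stream[12..19]='1128p0n' -> body[4..11], body so far='ncks1128p0n'
Chunk 3: stream[21..22]='7' size=0x7=7, data at stream[24..31]='9aca60k' -> body[11..18], body so far='ncks1128p0n9aca60k'
Chunk 4: stream[33..34]='7' size=0x7=7, data at stream[36..43]='mqn08a8' -> body[18..25], body so far='ncks1128p0n9aca60kmqn08a8'
Chunk 5: stream[45..46]='0' size=0 (terminator). Final body='ncks1128p0n9aca60kmqn08a8' (25 bytes)

Answer: ncks1128p0n9aca60kmqn08a8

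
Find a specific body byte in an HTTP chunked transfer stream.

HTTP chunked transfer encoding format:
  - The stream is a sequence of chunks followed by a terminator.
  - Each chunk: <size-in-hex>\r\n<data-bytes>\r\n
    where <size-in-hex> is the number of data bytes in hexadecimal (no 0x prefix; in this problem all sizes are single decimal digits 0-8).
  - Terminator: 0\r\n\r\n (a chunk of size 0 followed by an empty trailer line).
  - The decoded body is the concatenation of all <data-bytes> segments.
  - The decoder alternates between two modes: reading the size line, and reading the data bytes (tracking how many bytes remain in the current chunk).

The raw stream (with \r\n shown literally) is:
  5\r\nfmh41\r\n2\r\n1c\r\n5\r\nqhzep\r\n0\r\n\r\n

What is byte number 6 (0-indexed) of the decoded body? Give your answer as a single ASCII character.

Chunk 1: stream[0..1]='5' size=0x5=5, data at stream[3..8]='fmh41' -> body[0..5], body so far='fmh41'
Chunk 2: stream[10..11]='2' size=0x2=2, data at stream[13..15]='1c' -> body[5..7], body so far='fmh411c'
Chunk 3: stream[17..18]='5' size=0x5=5, data at stream[20..25]='qhzep' -> body[7..12], body so far='fmh411cqhzep'
Chunk 4: stream[27..28]='0' size=0 (terminator). Final body='fmh411cqhzep' (12 bytes)
Body byte 6 = 'c'

Answer: c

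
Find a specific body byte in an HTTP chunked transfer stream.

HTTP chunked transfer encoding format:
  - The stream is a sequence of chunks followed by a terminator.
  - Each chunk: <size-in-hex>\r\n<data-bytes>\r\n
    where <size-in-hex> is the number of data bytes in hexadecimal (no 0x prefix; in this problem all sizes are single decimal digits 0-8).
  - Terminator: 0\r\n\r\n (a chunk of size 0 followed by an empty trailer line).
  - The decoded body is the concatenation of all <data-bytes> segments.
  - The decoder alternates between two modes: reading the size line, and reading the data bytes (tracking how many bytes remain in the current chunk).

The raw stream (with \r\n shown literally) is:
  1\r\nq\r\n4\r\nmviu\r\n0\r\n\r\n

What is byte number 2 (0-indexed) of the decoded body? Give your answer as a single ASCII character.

Chunk 1: stream[0..1]='1' size=0x1=1, data at stream[3..4]='q' -> body[0..1], body so far='q'
Chunk 2: stream[6..7]='4' size=0x4=4, data at stream[9..13]='mviu' -> body[1..5], body so far='qmviu'
Chunk 3: stream[15..16]='0' size=0 (terminator). Final body='qmviu' (5 bytes)
Body byte 2 = 'v'

Answer: v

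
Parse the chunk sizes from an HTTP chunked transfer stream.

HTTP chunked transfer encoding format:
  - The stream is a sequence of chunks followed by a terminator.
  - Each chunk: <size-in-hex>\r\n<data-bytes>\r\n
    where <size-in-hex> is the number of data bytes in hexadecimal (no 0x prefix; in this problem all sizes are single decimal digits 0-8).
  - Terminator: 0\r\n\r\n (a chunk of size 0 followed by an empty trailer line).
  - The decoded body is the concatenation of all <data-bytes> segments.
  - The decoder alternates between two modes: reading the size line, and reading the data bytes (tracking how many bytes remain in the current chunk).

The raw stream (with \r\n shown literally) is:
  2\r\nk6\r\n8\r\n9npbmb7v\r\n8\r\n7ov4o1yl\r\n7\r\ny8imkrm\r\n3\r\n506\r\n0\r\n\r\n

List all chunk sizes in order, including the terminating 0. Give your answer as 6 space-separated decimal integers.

Answer: 2 8 8 7 3 0

Derivation:
Chunk 1: stream[0..1]='2' size=0x2=2, data at stream[3..5]='k6' -> body[0..2], body so far='k6'
Chunk 2: stream[7..8]='8' size=0x8=8, data at stream[10..18]='9npbmb7v' -> body[2..10], body so far='k69npbmb7v'
Chunk 3: stream[20..21]='8' size=0x8=8, data at stream[23..31]='7ov4o1yl' -> body[10..18], body so far='k69npbmb7v7ov4o1yl'
Chunk 4: stream[33..34]='7' size=0x7=7, data at stream[36..43]='y8imkrm' -> body[18..25], body so far='k69npbmb7v7ov4o1yly8imkrm'
Chunk 5: stream[45..46]='3' size=0x3=3, data at stream[48..51]='506' -> body[25..28], body so far='k69npbmb7v7ov4o1yly8imkrm506'
Chunk 6: stream[53..54]='0' size=0 (terminator). Final body='k69npbmb7v7ov4o1yly8imkrm506' (28 bytes)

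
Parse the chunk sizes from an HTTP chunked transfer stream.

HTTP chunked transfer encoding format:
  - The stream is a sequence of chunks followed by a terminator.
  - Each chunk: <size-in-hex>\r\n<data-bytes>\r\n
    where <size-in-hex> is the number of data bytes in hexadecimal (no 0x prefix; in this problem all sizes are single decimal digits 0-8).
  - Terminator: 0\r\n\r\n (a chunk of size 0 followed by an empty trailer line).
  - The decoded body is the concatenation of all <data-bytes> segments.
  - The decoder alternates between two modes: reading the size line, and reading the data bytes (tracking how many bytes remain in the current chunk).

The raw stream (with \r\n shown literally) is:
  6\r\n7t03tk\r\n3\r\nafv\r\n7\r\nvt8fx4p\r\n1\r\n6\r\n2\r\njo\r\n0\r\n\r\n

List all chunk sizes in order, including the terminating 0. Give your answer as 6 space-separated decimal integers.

Chunk 1: stream[0..1]='6' size=0x6=6, data at stream[3..9]='7t03tk' -> body[0..6], body so far='7t03tk'
Chunk 2: stream[11..12]='3' size=0x3=3, data at stream[14..17]='afv' -> body[6..9], body so far='7t03tkafv'
Chunk 3: stream[19..20]='7' size=0x7=7, data at stream[22..29]='vt8fx4p' -> body[9..16], body so far='7t03tkafvvt8fx4p'
Chunk 4: stream[31..32]='1' size=0x1=1, data at stream[34..35]='6' -> body[16..17], body so far='7t03tkafvvt8fx4p6'
Chunk 5: stream[37..38]='2' size=0x2=2, data at stream[40..42]='jo' -> body[17..19], body so far='7t03tkafvvt8fx4p6jo'
Chunk 6: stream[44..45]='0' size=0 (terminator). Final body='7t03tkafvvt8fx4p6jo' (19 bytes)

Answer: 6 3 7 1 2 0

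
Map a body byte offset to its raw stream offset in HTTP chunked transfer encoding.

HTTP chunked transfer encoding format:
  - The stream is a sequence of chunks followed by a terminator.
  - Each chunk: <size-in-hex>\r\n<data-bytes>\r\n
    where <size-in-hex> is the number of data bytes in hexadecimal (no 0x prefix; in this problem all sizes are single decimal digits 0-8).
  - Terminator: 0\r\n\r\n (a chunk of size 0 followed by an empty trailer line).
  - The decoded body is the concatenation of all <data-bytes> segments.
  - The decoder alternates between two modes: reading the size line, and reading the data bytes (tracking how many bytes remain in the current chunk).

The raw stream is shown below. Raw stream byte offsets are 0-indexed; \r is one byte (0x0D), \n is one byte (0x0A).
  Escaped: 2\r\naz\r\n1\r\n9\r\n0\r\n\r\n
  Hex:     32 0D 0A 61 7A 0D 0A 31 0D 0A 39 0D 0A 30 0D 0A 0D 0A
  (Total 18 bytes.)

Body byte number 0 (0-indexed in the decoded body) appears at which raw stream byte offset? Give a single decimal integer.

Answer: 3

Derivation:
Chunk 1: stream[0..1]='2' size=0x2=2, data at stream[3..5]='az' -> body[0..2], body so far='az'
Chunk 2: stream[7..8]='1' size=0x1=1, data at stream[10..11]='9' -> body[2..3], body so far='az9'
Chunk 3: stream[13..14]='0' size=0 (terminator). Final body='az9' (3 bytes)
Body byte 0 at stream offset 3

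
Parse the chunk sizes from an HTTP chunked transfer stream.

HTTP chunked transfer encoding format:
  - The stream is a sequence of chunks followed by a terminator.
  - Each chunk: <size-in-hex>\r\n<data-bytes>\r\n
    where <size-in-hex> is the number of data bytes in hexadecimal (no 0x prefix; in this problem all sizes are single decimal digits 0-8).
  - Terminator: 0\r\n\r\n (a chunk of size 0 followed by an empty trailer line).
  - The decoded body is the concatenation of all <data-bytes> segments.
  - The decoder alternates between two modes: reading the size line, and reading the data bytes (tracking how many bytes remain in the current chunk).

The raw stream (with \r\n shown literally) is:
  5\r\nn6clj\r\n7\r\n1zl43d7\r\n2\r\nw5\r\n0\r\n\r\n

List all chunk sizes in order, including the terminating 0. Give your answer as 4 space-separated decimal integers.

Answer: 5 7 2 0

Derivation:
Chunk 1: stream[0..1]='5' size=0x5=5, data at stream[3..8]='n6clj' -> body[0..5], body so far='n6clj'
Chunk 2: stream[10..11]='7' size=0x7=7, data at stream[13..20]='1zl43d7' -> body[5..12], body so far='n6clj1zl43d7'
Chunk 3: stream[22..23]='2' size=0x2=2, data at stream[25..27]='w5' -> body[12..14], body so far='n6clj1zl43d7w5'
Chunk 4: stream[29..30]='0' size=0 (terminator). Final body='n6clj1zl43d7w5' (14 bytes)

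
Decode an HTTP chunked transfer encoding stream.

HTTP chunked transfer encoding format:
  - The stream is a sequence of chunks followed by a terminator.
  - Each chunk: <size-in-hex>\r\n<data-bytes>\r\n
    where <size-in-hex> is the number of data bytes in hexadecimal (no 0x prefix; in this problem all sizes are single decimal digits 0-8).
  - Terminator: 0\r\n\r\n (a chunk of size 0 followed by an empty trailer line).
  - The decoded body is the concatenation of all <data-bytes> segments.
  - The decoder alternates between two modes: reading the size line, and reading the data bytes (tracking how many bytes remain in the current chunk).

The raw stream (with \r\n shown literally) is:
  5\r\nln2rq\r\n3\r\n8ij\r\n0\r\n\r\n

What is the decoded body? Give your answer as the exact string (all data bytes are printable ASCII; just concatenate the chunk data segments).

Answer: ln2rq8ij

Derivation:
Chunk 1: stream[0..1]='5' size=0x5=5, data at stream[3..8]='ln2rq' -> body[0..5], body so far='ln2rq'
Chunk 2: stream[10..11]='3' size=0x3=3, data at stream[13..16]='8ij' -> body[5..8], body so far='ln2rq8ij'
Chunk 3: stream[18..19]='0' size=0 (terminator). Final body='ln2rq8ij' (8 bytes)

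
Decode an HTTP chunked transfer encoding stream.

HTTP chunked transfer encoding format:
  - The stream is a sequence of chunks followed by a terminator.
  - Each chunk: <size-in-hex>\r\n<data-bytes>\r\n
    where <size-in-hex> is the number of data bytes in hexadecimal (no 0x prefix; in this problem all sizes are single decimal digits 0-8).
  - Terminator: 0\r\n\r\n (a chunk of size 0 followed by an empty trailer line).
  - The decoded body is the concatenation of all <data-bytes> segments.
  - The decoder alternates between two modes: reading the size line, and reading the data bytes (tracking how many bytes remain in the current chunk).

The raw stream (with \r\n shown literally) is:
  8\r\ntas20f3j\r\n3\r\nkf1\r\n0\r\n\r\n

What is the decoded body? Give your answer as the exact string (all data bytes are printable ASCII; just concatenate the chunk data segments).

Chunk 1: stream[0..1]='8' size=0x8=8, data at stream[3..11]='tas20f3j' -> body[0..8], body so far='tas20f3j'
Chunk 2: stream[13..14]='3' size=0x3=3, data at stream[16..19]='kf1' -> body[8..11], body so far='tas20f3jkf1'
Chunk 3: stream[21..22]='0' size=0 (terminator). Final body='tas20f3jkf1' (11 bytes)

Answer: tas20f3jkf1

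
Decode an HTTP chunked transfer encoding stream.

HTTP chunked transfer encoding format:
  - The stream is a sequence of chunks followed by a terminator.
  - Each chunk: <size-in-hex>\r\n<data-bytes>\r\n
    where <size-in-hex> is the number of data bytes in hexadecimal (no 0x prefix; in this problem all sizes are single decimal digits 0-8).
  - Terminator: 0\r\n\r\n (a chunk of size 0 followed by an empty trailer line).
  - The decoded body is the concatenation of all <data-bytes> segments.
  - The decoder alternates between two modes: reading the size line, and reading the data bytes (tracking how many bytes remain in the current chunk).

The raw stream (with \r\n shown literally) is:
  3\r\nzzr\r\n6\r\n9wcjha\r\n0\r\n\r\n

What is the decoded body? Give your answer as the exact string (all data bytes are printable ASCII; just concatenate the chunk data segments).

Answer: zzr9wcjha

Derivation:
Chunk 1: stream[0..1]='3' size=0x3=3, data at stream[3..6]='zzr' -> body[0..3], body so far='zzr'
Chunk 2: stream[8..9]='6' size=0x6=6, data at stream[11..17]='9wcjha' -> body[3..9], body so far='zzr9wcjha'
Chunk 3: stream[19..20]='0' size=0 (terminator). Final body='zzr9wcjha' (9 bytes)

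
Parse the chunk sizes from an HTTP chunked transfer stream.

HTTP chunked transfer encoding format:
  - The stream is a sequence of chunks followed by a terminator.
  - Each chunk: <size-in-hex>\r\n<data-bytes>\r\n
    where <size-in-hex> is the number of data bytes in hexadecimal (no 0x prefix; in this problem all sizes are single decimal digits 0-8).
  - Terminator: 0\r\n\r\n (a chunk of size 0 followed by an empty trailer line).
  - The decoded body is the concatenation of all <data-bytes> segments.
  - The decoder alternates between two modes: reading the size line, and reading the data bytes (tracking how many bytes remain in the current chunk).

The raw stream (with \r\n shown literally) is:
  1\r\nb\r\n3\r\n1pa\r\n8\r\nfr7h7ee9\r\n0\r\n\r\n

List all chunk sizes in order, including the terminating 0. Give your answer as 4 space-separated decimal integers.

Answer: 1 3 8 0

Derivation:
Chunk 1: stream[0..1]='1' size=0x1=1, data at stream[3..4]='b' -> body[0..1], body so far='b'
Chunk 2: stream[6..7]='3' size=0x3=3, data at stream[9..12]='1pa' -> body[1..4], body so far='b1pa'
Chunk 3: stream[14..15]='8' size=0x8=8, data at stream[17..25]='fr7h7ee9' -> body[4..12], body so far='b1pafr7h7ee9'
Chunk 4: stream[27..28]='0' size=0 (terminator). Final body='b1pafr7h7ee9' (12 bytes)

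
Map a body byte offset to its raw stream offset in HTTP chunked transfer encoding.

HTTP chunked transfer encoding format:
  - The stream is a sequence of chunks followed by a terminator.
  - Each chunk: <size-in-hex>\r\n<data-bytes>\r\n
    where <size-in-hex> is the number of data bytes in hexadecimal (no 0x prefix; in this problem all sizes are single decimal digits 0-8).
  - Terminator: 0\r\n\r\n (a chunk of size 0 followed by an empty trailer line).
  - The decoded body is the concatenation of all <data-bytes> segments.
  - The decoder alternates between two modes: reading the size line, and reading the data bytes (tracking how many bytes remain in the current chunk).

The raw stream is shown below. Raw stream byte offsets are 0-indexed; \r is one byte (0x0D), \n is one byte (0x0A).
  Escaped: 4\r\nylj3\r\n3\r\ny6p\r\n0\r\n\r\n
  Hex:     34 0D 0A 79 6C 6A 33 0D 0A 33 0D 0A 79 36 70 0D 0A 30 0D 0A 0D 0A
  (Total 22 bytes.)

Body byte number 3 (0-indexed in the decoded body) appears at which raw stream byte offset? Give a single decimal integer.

Answer: 6

Derivation:
Chunk 1: stream[0..1]='4' size=0x4=4, data at stream[3..7]='ylj3' -> body[0..4], body so far='ylj3'
Chunk 2: stream[9..10]='3' size=0x3=3, data at stream[12..15]='y6p' -> body[4..7], body so far='ylj3y6p'
Chunk 3: stream[17..18]='0' size=0 (terminator). Final body='ylj3y6p' (7 bytes)
Body byte 3 at stream offset 6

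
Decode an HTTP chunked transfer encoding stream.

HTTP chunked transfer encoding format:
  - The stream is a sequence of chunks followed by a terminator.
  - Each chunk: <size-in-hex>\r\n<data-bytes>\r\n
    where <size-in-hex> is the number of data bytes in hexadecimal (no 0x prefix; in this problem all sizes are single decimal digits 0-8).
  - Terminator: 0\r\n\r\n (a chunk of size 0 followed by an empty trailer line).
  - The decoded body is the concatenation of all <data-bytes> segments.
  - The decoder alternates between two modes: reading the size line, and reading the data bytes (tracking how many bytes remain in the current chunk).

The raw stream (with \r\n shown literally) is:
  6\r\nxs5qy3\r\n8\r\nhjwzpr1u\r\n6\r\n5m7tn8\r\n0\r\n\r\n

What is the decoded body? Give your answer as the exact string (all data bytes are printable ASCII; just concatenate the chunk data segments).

Chunk 1: stream[0..1]='6' size=0x6=6, data at stream[3..9]='xs5qy3' -> body[0..6], body so far='xs5qy3'
Chunk 2: stream[11..12]='8' size=0x8=8, data at stream[14..22]='hjwzpr1u' -> body[6..14], body so far='xs5qy3hjwzpr1u'
Chunk 3: stream[24..25]='6' size=0x6=6, data at stream[27..33]='5m7tn8' -> body[14..20], body so far='xs5qy3hjwzpr1u5m7tn8'
Chunk 4: stream[35..36]='0' size=0 (terminator). Final body='xs5qy3hjwzpr1u5m7tn8' (20 bytes)

Answer: xs5qy3hjwzpr1u5m7tn8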